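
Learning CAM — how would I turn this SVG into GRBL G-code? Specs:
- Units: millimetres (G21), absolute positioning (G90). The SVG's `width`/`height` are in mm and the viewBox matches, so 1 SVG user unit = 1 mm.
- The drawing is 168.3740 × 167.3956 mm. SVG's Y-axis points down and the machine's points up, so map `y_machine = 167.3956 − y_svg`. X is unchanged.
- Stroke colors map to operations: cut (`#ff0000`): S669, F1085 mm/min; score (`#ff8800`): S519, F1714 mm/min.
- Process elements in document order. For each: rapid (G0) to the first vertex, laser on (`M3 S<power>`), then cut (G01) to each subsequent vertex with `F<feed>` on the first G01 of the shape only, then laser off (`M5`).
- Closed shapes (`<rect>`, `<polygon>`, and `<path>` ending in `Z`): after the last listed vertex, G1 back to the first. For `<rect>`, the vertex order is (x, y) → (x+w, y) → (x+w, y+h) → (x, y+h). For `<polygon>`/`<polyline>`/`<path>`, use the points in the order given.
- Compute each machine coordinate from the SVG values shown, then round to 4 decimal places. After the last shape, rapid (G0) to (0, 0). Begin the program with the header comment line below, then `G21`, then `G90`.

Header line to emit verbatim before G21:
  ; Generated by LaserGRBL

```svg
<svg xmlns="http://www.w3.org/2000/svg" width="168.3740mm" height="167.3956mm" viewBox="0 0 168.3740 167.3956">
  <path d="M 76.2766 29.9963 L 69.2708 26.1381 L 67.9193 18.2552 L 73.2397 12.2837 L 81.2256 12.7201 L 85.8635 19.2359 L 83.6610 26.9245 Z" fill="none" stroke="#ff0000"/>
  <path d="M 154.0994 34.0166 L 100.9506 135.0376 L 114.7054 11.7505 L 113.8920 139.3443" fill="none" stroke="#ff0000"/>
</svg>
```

; Generated by LaserGRBL
G21
G90
G0 X76.2766 Y137.3993
M3 S669
G01 X69.2708 Y141.2575 F1085
G01 X67.9193 Y149.1404
G01 X73.2397 Y155.1119
G01 X81.2256 Y154.6755
G01 X85.8635 Y148.1597
G01 X83.6610 Y140.4711
G01 X76.2766 Y137.3993
M5
G0 X154.0994 Y133.3790
M3 S669
G01 X100.9506 Y32.3580 F1085
G01 X114.7054 Y155.6451
G01 X113.8920 Y28.0513
M5
G0 X0.0000 Y0.0000

1 u = 1 mm; y_m = 167.3956 − y.

[1] `<path>` regular polygon, #ff0000→cut S669 F1085: (76.2766,137.3993) → (69.2708,141.2575) → (67.9193,149.1404) → (73.2397,155.1119) → (81.2256,154.6755) → (85.8635,148.1597) → (83.6610,140.4711) → (76.2766,137.3993) (closed)

[2] `<path>` open polyline, #ff0000→cut S669 F1085: (154.0994,133.3790) → (100.9506,32.3580) → (114.7054,155.6451) → (113.8920,28.0513)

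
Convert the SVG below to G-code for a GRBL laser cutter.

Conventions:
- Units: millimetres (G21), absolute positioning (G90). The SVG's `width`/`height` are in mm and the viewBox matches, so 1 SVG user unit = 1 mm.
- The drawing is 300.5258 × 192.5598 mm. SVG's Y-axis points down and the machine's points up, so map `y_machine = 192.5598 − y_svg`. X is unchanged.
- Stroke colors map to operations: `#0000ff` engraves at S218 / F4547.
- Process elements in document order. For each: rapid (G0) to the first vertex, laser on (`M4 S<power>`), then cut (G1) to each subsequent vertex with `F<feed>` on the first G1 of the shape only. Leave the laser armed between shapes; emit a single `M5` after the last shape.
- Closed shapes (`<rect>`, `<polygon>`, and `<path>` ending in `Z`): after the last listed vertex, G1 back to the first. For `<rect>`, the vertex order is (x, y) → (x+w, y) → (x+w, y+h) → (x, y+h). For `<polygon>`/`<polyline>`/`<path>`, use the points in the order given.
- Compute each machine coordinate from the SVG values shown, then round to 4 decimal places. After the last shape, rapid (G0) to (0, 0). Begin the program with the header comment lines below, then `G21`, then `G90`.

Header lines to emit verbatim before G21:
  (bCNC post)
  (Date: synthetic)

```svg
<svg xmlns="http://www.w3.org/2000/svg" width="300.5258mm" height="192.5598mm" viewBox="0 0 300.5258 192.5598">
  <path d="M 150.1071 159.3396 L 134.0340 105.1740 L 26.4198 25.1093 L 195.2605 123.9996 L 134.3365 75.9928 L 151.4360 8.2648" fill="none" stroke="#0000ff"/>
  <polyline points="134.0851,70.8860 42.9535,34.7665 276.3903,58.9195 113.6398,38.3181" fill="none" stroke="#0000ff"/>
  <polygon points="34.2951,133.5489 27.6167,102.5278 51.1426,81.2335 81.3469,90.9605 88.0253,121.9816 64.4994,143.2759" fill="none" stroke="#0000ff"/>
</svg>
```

1 u = 1 mm; y_m = 192.5598 − y.

[1] `<path>` open polyline, #0000ff→engrave S218 F4547: (150.1071,33.2202) → (134.0340,87.3858) → (26.4198,167.4505) → (195.2605,68.5602) → (134.3365,116.5670) → (151.4360,184.2950)

[2] `<polyline>` open polyline, #0000ff→engrave S218 F4547: (134.0851,121.6738) → (42.9535,157.7933) → (276.3903,133.6403) → (113.6398,154.2417)

[3] `<polygon>` regular polygon, #0000ff→engrave S218 F4547: (34.2951,59.0109) → (27.6167,90.0320) → (51.1426,111.3263) → (81.3469,101.5993) → (88.0253,70.5782) → (64.4994,49.2839) → (34.2951,59.0109) (closed)

(bCNC post)
(Date: synthetic)
G21
G90
G0 X150.1071 Y33.2202
M4 S218
G1 X134.0340 Y87.3858 F4547
G1 X26.4198 Y167.4505
G1 X195.2605 Y68.5602
G1 X134.3365 Y116.5670
G1 X151.4360 Y184.2950
G0 X134.0851 Y121.6738
M4 S218
G1 X42.9535 Y157.7933 F4547
G1 X276.3903 Y133.6403
G1 X113.6398 Y154.2417
G0 X34.2951 Y59.0109
M4 S218
G1 X27.6167 Y90.0320 F4547
G1 X51.1426 Y111.3263
G1 X81.3469 Y101.5993
G1 X88.0253 Y70.5782
G1 X64.4994 Y49.2839
G1 X34.2951 Y59.0109
M5
G0 X0.0000 Y0.0000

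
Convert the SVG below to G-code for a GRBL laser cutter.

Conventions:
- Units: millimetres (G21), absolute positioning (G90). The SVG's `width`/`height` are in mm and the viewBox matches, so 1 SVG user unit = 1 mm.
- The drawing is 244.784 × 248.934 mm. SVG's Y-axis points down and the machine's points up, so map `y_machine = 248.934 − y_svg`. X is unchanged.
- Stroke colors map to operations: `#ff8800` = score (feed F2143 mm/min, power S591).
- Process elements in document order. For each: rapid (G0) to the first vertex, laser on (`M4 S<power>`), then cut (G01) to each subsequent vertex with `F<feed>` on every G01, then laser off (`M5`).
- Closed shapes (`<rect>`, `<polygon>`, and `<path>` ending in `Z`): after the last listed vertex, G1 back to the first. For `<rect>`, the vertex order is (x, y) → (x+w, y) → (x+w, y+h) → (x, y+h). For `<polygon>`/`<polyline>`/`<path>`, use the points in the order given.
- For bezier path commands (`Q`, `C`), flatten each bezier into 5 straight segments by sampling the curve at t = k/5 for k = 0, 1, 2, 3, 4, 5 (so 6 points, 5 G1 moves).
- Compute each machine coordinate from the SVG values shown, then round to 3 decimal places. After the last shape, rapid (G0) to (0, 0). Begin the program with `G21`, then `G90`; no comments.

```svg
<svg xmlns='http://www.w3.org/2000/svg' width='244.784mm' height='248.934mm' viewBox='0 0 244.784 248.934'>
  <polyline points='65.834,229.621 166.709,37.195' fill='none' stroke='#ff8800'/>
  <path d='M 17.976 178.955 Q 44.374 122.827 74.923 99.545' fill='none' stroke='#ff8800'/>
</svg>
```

G21
G90
G0 X65.834 Y19.313
M4 S591
G01 X166.709 Y211.739 F2143
M5
G0 X17.976 Y69.979
M4 S591
G01 X28.701 Y91.116 F2143
G01 X39.759 Y109.626 F2143
G01 X51.148 Y125.508 F2143
G01 X62.869 Y138.762 F2143
G01 X74.923 Y149.389 F2143
M5
G0 X0.000 Y0.000

1 u = 1 mm; y_m = 248.934 − y.

[1] `<polyline>` line segment, #ff8800→score S591 F2143: (65.834,19.313) → (166.709,211.739)

[2] `<path>` quadratic bezier, #ff8800→score S591 F2143: (17.976,69.979) → (28.701,91.116) → (39.759,109.626) → (51.148,125.508) → (62.869,138.762) → (74.923,149.389)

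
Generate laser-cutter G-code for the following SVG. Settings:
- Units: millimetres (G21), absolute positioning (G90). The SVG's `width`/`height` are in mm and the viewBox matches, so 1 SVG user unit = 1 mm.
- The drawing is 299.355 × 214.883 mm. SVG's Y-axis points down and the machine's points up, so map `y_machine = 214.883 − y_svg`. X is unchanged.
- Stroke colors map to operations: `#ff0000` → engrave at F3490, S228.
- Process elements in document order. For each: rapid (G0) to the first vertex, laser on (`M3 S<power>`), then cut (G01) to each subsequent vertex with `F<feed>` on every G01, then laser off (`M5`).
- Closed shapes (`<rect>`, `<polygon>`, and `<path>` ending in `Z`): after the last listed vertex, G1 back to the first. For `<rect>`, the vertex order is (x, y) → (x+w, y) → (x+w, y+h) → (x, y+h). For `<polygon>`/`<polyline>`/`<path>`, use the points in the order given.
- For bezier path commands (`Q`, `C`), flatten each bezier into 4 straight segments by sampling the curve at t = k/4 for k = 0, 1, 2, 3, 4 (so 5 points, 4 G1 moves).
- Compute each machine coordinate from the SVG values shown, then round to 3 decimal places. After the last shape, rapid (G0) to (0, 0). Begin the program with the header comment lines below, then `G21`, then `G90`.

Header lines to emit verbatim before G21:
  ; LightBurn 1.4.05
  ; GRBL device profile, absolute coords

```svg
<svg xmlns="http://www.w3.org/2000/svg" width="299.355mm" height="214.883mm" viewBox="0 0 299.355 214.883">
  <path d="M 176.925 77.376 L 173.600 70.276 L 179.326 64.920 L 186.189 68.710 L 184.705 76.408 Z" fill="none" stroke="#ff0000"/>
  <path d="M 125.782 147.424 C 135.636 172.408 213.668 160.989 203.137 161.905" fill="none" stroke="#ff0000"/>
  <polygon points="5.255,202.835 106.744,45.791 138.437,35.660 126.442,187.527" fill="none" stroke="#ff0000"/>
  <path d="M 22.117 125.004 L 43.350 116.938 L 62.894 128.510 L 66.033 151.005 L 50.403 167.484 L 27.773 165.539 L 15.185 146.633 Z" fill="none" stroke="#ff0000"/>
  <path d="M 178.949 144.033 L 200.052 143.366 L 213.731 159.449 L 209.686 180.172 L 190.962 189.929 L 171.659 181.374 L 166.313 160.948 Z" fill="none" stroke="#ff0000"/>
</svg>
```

viewBox `0 0 299.355 214.883` with mm width/height → 1 unit = 1 mm. Flip: y_m = 214.883 − y_svg.

**Shape 1** — `<path>` regular polygon, stroke `#ff0000` → engrave (S228, F3490). Machine vertices: (176.925,137.507) → (173.600,144.607) → (179.326,149.963) → (186.189,146.173) → (184.705,138.475) → (176.925,137.507). Closed: final G1 returns to the first vertex.

**Shape 2** — `<path>` cubic bezier, stroke `#ff0000` → engrave (S228, F3490). Control points (SVG): P0=(125.782,147.424), P1=(135.636,172.408), P2=(213.668,160.989), P3=(203.137,161.905); sampled at t=k/4. Machine vertices: (125.782,67.459) → (143.507,54.785) → (172.104,51.193) → (196.879,52.114) → (203.137,52.978). Open path.

**Shape 3** — `<polygon>` closed polygon, stroke `#ff0000` → engrave (S228, F3490). Machine vertices: (5.255,12.048) → (106.744,169.092) → (138.437,179.223) → (126.442,27.356) → (5.255,12.048). Closed: final G1 returns to the first vertex.

**Shape 4** — `<path>` regular polygon, stroke `#ff0000` → engrave (S228, F3490). Machine vertices: (22.117,89.879) → (43.350,97.945) → (62.894,86.373) → (66.033,63.878) → (50.403,47.399) → (27.773,49.344) → (15.185,68.250) → (22.117,89.879). Closed: final G1 returns to the first vertex.

**Shape 5** — `<path>` regular polygon, stroke `#ff0000` → engrave (S228, F3490). Machine vertices: (178.949,70.850) → (200.052,71.517) → (213.731,55.434) → (209.686,34.711) → (190.962,24.954) → (171.659,33.509) → (166.313,53.935) → (178.949,70.850). Closed: final G1 returns to the first vertex.

; LightBurn 1.4.05
; GRBL device profile, absolute coords
G21
G90
G0 X176.925 Y137.507
M3 S228
G01 X173.600 Y144.607 F3490
G01 X179.326 Y149.963 F3490
G01 X186.189 Y146.173 F3490
G01 X184.705 Y138.475 F3490
G01 X176.925 Y137.507 F3490
M5
G0 X125.782 Y67.459
M3 S228
G01 X143.507 Y54.785 F3490
G01 X172.104 Y51.193 F3490
G01 X196.879 Y52.114 F3490
G01 X203.137 Y52.978 F3490
M5
G0 X5.255 Y12.048
M3 S228
G01 X106.744 Y169.092 F3490
G01 X138.437 Y179.223 F3490
G01 X126.442 Y27.356 F3490
G01 X5.255 Y12.048 F3490
M5
G0 X22.117 Y89.879
M3 S228
G01 X43.350 Y97.945 F3490
G01 X62.894 Y86.373 F3490
G01 X66.033 Y63.878 F3490
G01 X50.403 Y47.399 F3490
G01 X27.773 Y49.344 F3490
G01 X15.185 Y68.250 F3490
G01 X22.117 Y89.879 F3490
M5
G0 X178.949 Y70.850
M3 S228
G01 X200.052 Y71.517 F3490
G01 X213.731 Y55.434 F3490
G01 X209.686 Y34.711 F3490
G01 X190.962 Y24.954 F3490
G01 X171.659 Y33.509 F3490
G01 X166.313 Y53.935 F3490
G01 X178.949 Y70.850 F3490
M5
G0 X0.000 Y0.000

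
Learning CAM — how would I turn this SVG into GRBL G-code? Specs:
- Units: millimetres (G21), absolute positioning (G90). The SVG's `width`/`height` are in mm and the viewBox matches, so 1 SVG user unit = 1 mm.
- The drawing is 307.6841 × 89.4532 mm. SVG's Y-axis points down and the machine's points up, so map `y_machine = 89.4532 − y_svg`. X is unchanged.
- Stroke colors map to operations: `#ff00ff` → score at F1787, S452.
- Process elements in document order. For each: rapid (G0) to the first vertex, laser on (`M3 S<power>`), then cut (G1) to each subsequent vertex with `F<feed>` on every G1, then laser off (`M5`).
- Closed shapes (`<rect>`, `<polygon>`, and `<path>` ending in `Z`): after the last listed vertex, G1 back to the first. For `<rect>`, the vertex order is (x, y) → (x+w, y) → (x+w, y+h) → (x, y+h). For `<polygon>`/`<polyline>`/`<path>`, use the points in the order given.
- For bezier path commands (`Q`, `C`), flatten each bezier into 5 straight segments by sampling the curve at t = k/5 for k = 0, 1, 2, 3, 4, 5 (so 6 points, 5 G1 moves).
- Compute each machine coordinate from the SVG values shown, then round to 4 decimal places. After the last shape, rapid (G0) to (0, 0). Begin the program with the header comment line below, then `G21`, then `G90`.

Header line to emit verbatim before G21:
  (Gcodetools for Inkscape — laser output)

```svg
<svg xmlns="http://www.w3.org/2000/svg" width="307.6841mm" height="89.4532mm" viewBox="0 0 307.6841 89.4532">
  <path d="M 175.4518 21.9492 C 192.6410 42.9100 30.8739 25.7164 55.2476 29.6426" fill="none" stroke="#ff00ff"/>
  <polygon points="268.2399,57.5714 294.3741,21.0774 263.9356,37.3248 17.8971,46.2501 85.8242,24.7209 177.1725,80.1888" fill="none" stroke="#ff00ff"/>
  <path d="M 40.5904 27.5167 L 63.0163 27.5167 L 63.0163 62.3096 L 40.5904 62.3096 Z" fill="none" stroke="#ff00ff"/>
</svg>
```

Since the viewBox matches the mm dimensions, user units are millimetres directly. The only transform is the Y-flip y_m = 89.4532 − y_svg.

Shape 1 is a cubic bezier drawn with `<path>`. Its stroke #ff00ff means score at S452, F1787. After flipping Y the toolpath is (175.4518,67.5040) → (167.2113,59.0319) → (133.5460,56.8716) → (91.9805,58.1781) → (60.0395,60.1061) → (55.2476,59.8106).

Shape 2 is a closed polygon drawn with `<polygon>`. Its stroke #ff00ff means score at S452, F1787. After flipping Y the toolpath is (268.2399,31.8818) → (294.3741,68.3758) → (263.9356,52.1284) → (17.8971,43.2031) → (85.8242,64.7323) → (177.1725,9.2644) → (268.2399,31.8818), returning to the start.

Shape 3 is a rectangle drawn with `<path>`. Its stroke #ff00ff means score at S452, F1787. After flipping Y the toolpath is (40.5904,61.9365) → (63.0163,61.9365) → (63.0163,27.1436) → (40.5904,27.1436) → (40.5904,61.9365), returning to the start.

(Gcodetools for Inkscape — laser output)
G21
G90
G0 X175.4518 Y67.5040
M3 S452
G1 X167.2113 Y59.0319 F1787
G1 X133.5460 Y56.8716 F1787
G1 X91.9805 Y58.1781 F1787
G1 X60.0395 Y60.1061 F1787
G1 X55.2476 Y59.8106 F1787
M5
G0 X268.2399 Y31.8818
M3 S452
G1 X294.3741 Y68.3758 F1787
G1 X263.9356 Y52.1284 F1787
G1 X17.8971 Y43.2031 F1787
G1 X85.8242 Y64.7323 F1787
G1 X177.1725 Y9.2644 F1787
G1 X268.2399 Y31.8818 F1787
M5
G0 X40.5904 Y61.9365
M3 S452
G1 X63.0163 Y61.9365 F1787
G1 X63.0163 Y27.1436 F1787
G1 X40.5904 Y27.1436 F1787
G1 X40.5904 Y61.9365 F1787
M5
G0 X0.0000 Y0.0000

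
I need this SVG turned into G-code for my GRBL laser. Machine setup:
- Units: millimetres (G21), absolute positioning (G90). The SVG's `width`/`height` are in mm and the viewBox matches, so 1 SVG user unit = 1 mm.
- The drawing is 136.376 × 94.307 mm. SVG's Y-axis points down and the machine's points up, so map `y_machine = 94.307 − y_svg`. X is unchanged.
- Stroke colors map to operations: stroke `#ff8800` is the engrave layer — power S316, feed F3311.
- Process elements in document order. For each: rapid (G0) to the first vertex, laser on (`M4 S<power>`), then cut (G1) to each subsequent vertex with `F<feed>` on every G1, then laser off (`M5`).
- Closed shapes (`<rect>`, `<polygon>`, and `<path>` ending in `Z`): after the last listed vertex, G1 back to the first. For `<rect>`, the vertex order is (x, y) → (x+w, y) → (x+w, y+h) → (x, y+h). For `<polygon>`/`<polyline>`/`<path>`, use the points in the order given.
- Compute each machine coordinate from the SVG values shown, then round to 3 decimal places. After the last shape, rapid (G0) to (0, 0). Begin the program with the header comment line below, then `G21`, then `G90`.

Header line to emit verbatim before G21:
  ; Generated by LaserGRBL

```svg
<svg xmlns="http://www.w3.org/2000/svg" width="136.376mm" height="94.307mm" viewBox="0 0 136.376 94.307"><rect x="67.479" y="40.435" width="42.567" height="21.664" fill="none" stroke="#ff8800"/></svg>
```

; Generated by LaserGRBL
G21
G90
G0 X67.479 Y53.872
M4 S316
G1 X110.046 Y53.872 F3311
G1 X110.046 Y32.208 F3311
G1 X67.479 Y32.208 F3311
G1 X67.479 Y53.872 F3311
M5
G0 X0.000 Y0.000

Since the viewBox matches the mm dimensions, user units are millimetres directly. The only transform is the Y-flip y_m = 94.307 − y_svg.

Shape 1 is a rectangle drawn with `<rect>`. Its stroke #ff8800 means engrave at S316, F3311. After flipping Y the toolpath is (67.479,53.872) → (110.046,53.872) → (110.046,32.208) → (67.479,32.208) → (67.479,53.872), returning to the start.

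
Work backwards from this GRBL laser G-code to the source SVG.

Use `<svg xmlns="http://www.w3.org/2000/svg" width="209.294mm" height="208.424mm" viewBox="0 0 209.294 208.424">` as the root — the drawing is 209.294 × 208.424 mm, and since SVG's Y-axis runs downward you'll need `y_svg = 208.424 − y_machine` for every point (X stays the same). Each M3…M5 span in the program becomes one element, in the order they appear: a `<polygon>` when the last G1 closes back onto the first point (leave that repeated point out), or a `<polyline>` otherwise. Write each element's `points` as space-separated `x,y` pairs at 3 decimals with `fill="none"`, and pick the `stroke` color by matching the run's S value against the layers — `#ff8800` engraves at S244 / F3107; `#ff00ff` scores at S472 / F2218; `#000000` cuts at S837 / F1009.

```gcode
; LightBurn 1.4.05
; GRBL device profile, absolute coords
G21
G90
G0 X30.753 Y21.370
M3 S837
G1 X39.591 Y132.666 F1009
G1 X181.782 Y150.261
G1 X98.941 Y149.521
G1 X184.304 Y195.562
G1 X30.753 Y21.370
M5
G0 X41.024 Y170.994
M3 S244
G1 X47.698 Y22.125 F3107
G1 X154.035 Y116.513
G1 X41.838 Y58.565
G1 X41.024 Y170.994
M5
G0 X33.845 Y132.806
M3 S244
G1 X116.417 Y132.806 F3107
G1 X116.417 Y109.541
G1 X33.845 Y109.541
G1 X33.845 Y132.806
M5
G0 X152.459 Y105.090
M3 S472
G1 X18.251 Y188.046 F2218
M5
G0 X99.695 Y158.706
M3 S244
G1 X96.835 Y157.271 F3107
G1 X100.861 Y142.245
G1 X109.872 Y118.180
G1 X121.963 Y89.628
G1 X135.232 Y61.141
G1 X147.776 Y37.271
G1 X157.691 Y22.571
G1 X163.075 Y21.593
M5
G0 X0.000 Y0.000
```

Machine Y-up, SVG Y-down with viewBox height 208.424, so y_svg = 208.424 − y_machine; X carries over.

Run 1: S837 ⇒ cut layer `#000000`. The run returns to its start, so emit a `<polygon>` with points (Y-flipped): 30.753,187.054 39.591,75.758 181.782,58.163 98.941,58.903 184.304,12.862.

Run 2: the run's S244 means `#ff8800` (engrave). The run returns to its start, so emit a `<polygon>` with points (Y-flipped): 41.024,37.430 47.698,186.299 154.035,91.911 41.838,149.859.

Run 3: the run's S244 means `#ff8800` (engrave). The run returns to its start, so emit a `<polygon>` with points (Y-flipped): 33.845,75.618 116.417,75.618 116.417,98.883 33.845,98.883.

Run 4: power S472 maps to stroke `#ff00ff` (score). The run is open, so emit a `<polyline>` with points (Y-flipped): 152.459,103.334 18.251,20.378.

Run 5: power S244 maps to stroke `#ff8800` (engrave). The run is open, so emit a `<polyline>` with points (Y-flipped): 99.695,49.718 96.835,51.153 100.861,66.179 109.872,90.244 121.963,118.796 135.232,147.283 147.776,171.153 157.691,185.853 163.075,186.831.

<svg xmlns="http://www.w3.org/2000/svg" width="209.294mm" height="208.424mm" viewBox="0 0 209.294 208.424">
  <polygon points="30.753,187.054 39.591,75.758 181.782,58.163 98.941,58.903 184.304,12.862" fill="none" stroke="#000000"/>
  <polygon points="41.024,37.430 47.698,186.299 154.035,91.911 41.838,149.859" fill="none" stroke="#ff8800"/>
  <polygon points="33.845,75.618 116.417,75.618 116.417,98.883 33.845,98.883" fill="none" stroke="#ff8800"/>
  <polyline points="152.459,103.334 18.251,20.378" fill="none" stroke="#ff00ff"/>
  <polyline points="99.695,49.718 96.835,51.153 100.861,66.179 109.872,90.244 121.963,118.796 135.232,147.283 147.776,171.153 157.691,185.853 163.075,186.831" fill="none" stroke="#ff8800"/>
</svg>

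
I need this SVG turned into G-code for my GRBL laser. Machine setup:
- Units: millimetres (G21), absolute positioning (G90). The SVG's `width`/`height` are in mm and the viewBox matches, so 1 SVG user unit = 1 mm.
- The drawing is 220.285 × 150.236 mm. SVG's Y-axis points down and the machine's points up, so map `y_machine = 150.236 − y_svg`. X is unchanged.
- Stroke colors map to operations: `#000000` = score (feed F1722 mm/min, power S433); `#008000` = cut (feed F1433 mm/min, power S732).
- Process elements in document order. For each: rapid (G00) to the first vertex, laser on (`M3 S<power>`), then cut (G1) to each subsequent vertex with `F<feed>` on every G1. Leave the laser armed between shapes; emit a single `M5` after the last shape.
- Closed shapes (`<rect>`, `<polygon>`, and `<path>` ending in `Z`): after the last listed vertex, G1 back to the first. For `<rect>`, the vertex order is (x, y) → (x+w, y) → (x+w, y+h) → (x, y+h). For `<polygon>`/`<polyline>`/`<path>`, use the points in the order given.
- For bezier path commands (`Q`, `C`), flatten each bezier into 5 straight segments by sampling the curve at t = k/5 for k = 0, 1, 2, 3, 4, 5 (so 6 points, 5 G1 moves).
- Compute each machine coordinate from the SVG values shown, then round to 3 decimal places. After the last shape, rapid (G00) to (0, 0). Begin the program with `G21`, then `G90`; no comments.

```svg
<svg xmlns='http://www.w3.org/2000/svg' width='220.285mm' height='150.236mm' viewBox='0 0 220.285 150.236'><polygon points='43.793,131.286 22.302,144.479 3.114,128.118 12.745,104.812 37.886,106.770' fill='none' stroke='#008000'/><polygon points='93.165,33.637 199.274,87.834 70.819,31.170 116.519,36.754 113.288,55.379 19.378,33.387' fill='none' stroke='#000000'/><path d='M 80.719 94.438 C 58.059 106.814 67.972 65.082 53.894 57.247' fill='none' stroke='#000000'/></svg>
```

G21
G90
G00 X43.793 Y18.950
M3 S732
G1 X22.302 Y5.757 F1433
G1 X3.114 Y22.118 F1433
G1 X12.745 Y45.424 F1433
G1 X37.886 Y43.466 F1433
G1 X43.793 Y18.950 F1433
G00 X93.165 Y116.599
M3 S433
G1 X199.274 Y62.402 F1722
G1 X70.819 Y119.066 F1722
G1 X116.519 Y113.482 F1722
G1 X113.288 Y94.857 F1722
G1 X19.378 Y116.849 F1722
G1 X93.165 Y116.599 F1722
G00 X80.719 Y55.798
M3 S433
G1 X70.579 Y54.161 F1722
G1 X65.542 Y61.286 F1722
G1 X62.892 Y72.949 F1722
G1 X59.914 Y84.924 F1722
G1 X53.894 Y92.989 F1722
M5
G00 X0.000 Y0.000

Since the viewBox matches the mm dimensions, user units are millimetres directly. The only transform is the Y-flip y_m = 150.236 − y_svg.

Shape 1 is a regular polygon drawn with `<polygon>`. Its stroke #008000 means cut at S732, F1433. After flipping Y the toolpath is (43.793,18.950) → (22.302,5.757) → (3.114,22.118) → (12.745,45.424) → (37.886,43.466) → (43.793,18.950), returning to the start.

Shape 2 is a closed polygon drawn with `<polygon>`. Its stroke #000000 means score at S433, F1722. After flipping Y the toolpath is (93.165,116.599) → (199.274,62.402) → (70.819,119.066) → (116.519,113.482) → (113.288,94.857) → (19.378,116.849) → (93.165,116.599), returning to the start.

Shape 3 is a cubic bezier drawn with `<path>`. Its stroke #000000 means score at S433, F1722. After flipping Y the toolpath is (80.719,55.798) → (70.579,54.161) → (65.542,61.286) → (62.892,72.949) → (59.914,84.924) → (53.894,92.989).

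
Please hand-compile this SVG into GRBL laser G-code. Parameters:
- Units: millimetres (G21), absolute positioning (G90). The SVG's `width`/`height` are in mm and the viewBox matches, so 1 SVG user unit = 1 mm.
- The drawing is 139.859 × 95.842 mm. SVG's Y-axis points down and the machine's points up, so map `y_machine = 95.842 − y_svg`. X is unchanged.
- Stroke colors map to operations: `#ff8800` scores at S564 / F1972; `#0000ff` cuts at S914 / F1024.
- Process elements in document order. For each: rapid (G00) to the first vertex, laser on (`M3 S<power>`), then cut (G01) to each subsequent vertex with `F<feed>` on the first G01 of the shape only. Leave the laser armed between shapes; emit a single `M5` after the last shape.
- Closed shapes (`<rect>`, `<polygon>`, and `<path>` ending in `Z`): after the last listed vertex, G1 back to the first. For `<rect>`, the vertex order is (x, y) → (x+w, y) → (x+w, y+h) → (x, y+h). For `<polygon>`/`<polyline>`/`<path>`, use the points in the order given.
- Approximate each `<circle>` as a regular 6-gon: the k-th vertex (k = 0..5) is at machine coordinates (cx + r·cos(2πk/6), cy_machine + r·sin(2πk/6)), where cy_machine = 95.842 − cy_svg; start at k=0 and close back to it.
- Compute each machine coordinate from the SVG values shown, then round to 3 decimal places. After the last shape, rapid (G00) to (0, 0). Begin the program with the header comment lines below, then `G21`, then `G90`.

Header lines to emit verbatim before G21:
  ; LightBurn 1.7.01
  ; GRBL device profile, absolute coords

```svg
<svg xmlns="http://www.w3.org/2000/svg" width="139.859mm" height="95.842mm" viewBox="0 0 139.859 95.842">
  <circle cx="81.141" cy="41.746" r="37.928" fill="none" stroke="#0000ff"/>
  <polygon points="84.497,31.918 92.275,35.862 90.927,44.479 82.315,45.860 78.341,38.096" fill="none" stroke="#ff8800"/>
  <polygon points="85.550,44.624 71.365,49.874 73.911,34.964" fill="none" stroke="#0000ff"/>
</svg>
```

; LightBurn 1.7.01
; GRBL device profile, absolute coords
G21
G90
G00 X119.069 Y54.096
M3 S914
G01 X100.105 Y86.943 F1024
G01 X62.177 Y86.943
G01 X43.213 Y54.096
G01 X62.177 Y21.249
G01 X100.105 Y21.249
G01 X119.069 Y54.096
G00 X84.497 Y63.924
M3 S564
G01 X92.275 Y59.980 F1972
G01 X90.927 Y51.363
G01 X82.315 Y49.982
G01 X78.341 Y57.746
G01 X84.497 Y63.924
G00 X85.550 Y51.218
M3 S914
G01 X71.365 Y45.968 F1024
G01 X73.911 Y60.878
G01 X85.550 Y51.218
M5
G00 X0.000 Y0.000

1 u = 1 mm; y_m = 95.842 − y.

[1] `<circle>` circle, #0000ff→cut S914 F1024: (119.069,54.096) → (100.105,86.943) → (62.177,86.943) → (43.213,54.096) → (62.177,21.249) → (100.105,21.249) → (119.069,54.096) (closed)

[2] `<polygon>` regular polygon, #ff8800→score S564 F1972: (84.497,63.924) → (92.275,59.980) → (90.927,51.363) → (82.315,49.982) → (78.341,57.746) → (84.497,63.924) (closed)

[3] `<polygon>` regular polygon, #0000ff→cut S914 F1024: (85.550,51.218) → (71.365,45.968) → (73.911,60.878) → (85.550,51.218) (closed)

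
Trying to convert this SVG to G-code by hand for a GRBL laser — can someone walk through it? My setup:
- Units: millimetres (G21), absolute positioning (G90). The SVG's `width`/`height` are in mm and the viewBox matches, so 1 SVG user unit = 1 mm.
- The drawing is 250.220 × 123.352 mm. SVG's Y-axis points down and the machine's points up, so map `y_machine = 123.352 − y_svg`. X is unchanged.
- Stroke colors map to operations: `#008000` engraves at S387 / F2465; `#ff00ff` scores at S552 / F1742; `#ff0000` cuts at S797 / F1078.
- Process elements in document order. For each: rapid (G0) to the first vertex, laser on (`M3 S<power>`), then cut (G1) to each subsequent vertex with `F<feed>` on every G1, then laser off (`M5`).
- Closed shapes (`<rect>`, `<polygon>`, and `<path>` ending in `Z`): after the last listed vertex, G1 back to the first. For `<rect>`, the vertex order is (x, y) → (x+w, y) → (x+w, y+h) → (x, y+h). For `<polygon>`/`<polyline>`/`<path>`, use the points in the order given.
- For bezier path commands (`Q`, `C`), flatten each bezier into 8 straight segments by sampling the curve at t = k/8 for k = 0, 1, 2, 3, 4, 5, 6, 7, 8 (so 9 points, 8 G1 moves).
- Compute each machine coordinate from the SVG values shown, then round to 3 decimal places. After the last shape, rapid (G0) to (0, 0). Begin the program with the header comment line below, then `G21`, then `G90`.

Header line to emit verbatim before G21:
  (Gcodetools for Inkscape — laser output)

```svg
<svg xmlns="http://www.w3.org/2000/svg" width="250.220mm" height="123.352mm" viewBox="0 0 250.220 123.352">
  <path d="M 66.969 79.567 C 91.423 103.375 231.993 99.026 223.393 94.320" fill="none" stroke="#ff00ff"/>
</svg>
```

(Gcodetools for Inkscape — laser output)
G21
G90
G0 X66.969 Y43.785
M3 S552
G1 X81.064 Y36.123 F1742
G1 X102.936 Y30.774 F1742
G1 X129.476 Y27.414 F1742
G1 X157.576 Y25.716 F1742
G1 X184.127 Y25.354 F1742
G1 X206.019 Y26.004 F1742
G1 X220.144 Y27.338 F1742
G1 X223.393 Y29.032 F1742
M5
G0 X0.000 Y0.000

Since the viewBox matches the mm dimensions, user units are millimetres directly. The only transform is the Y-flip y_m = 123.352 − y_svg.

Shape 1 is a cubic bezier drawn with `<path>`. Its stroke #ff00ff means score at S552, F1742. After flipping Y the toolpath is (66.969,43.785) → (81.064,36.123) → (102.936,30.774) → (129.476,27.414) → (157.576,25.716) → (184.127,25.354) → (206.019,26.004) → (220.144,27.338) → (223.393,29.032).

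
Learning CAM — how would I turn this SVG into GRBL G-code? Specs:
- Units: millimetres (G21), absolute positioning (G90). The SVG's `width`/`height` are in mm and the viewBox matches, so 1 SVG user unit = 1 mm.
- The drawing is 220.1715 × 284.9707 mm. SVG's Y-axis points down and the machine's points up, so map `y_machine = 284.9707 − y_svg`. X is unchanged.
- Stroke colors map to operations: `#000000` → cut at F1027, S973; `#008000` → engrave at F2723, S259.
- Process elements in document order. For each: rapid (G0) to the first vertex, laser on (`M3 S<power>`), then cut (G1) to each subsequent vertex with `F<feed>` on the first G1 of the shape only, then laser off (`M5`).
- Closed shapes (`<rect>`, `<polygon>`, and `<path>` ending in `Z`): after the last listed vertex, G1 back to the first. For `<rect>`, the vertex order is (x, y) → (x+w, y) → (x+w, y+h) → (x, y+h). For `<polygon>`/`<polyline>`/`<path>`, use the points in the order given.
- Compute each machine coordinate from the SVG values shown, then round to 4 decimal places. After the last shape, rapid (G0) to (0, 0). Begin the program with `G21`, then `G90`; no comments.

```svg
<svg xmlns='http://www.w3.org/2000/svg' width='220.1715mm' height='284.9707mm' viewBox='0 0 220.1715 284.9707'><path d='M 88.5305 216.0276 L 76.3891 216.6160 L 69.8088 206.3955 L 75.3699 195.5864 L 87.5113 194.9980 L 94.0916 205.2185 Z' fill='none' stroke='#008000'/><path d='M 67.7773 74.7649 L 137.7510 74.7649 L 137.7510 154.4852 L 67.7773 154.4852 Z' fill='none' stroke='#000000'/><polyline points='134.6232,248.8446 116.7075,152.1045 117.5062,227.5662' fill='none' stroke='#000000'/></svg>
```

Since the viewBox matches the mm dimensions, user units are millimetres directly. The only transform is the Y-flip y_m = 284.9707 − y_svg.

Shape 1 is a regular polygon drawn with `<path>`. Its stroke #008000 means engrave at S259, F2723. After flipping Y the toolpath is (88.5305,68.9431) → (76.3891,68.3547) → (69.8088,78.5752) → (75.3699,89.3843) → (87.5113,89.9727) → (94.0916,79.7522) → (88.5305,68.9431), returning to the start.

Shape 2 is a rectangle drawn with `<path>`. Its stroke #000000 means cut at S973, F1027. After flipping Y the toolpath is (67.7773,210.2058) → (137.7510,210.2058) → (137.7510,130.4855) → (67.7773,130.4855) → (67.7773,210.2058), returning to the start.

Shape 3 is a open polyline drawn with `<polyline>`. Its stroke #000000 means cut at S973, F1027. After flipping Y the toolpath is (134.6232,36.1261) → (116.7075,132.8662) → (117.5062,57.4045).

G21
G90
G0 X88.5305 Y68.9431
M3 S259
G1 X76.3891 Y68.3547 F2723
G1 X69.8088 Y78.5752
G1 X75.3699 Y89.3843
G1 X87.5113 Y89.9727
G1 X94.0916 Y79.7522
G1 X88.5305 Y68.9431
M5
G0 X67.7773 Y210.2058
M3 S973
G1 X137.7510 Y210.2058 F1027
G1 X137.7510 Y130.4855
G1 X67.7773 Y130.4855
G1 X67.7773 Y210.2058
M5
G0 X134.6232 Y36.1261
M3 S973
G1 X116.7075 Y132.8662 F1027
G1 X117.5062 Y57.4045
M5
G0 X0.0000 Y0.0000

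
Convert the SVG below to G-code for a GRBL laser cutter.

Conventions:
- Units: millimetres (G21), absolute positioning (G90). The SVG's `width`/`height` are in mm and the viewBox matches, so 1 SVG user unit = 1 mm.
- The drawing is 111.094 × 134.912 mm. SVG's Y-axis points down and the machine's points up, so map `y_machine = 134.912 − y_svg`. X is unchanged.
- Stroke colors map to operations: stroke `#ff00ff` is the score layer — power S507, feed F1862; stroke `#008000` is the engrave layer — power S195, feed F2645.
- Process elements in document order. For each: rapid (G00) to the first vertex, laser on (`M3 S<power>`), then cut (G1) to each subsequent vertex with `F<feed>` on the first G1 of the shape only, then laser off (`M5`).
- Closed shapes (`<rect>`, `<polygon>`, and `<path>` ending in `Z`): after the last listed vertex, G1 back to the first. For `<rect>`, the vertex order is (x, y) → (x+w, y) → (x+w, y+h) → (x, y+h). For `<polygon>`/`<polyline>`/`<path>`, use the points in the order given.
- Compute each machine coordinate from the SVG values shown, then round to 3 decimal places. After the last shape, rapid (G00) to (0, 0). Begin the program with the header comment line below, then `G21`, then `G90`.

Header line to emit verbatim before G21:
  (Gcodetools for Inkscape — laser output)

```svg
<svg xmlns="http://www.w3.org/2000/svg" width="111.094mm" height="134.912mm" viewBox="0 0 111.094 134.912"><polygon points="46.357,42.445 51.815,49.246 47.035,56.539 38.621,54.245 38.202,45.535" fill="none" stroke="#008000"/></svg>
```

viewBox `0 0 111.094 134.912` with mm width/height → 1 unit = 1 mm. Flip: y_m = 134.912 − y_svg.

**Shape 1** — `<polygon>` regular polygon, stroke `#008000` → engrave (S195, F2645). Machine vertices: (46.357,92.467) → (51.815,85.666) → (47.035,78.373) → (38.621,80.667) → (38.202,89.377) → (46.357,92.467). Closed: final G1 returns to the first vertex.

(Gcodetools for Inkscape — laser output)
G21
G90
G00 X46.357 Y92.467
M3 S195
G1 X51.815 Y85.666 F2645
G1 X47.035 Y78.373
G1 X38.621 Y80.667
G1 X38.202 Y89.377
G1 X46.357 Y92.467
M5
G00 X0.000 Y0.000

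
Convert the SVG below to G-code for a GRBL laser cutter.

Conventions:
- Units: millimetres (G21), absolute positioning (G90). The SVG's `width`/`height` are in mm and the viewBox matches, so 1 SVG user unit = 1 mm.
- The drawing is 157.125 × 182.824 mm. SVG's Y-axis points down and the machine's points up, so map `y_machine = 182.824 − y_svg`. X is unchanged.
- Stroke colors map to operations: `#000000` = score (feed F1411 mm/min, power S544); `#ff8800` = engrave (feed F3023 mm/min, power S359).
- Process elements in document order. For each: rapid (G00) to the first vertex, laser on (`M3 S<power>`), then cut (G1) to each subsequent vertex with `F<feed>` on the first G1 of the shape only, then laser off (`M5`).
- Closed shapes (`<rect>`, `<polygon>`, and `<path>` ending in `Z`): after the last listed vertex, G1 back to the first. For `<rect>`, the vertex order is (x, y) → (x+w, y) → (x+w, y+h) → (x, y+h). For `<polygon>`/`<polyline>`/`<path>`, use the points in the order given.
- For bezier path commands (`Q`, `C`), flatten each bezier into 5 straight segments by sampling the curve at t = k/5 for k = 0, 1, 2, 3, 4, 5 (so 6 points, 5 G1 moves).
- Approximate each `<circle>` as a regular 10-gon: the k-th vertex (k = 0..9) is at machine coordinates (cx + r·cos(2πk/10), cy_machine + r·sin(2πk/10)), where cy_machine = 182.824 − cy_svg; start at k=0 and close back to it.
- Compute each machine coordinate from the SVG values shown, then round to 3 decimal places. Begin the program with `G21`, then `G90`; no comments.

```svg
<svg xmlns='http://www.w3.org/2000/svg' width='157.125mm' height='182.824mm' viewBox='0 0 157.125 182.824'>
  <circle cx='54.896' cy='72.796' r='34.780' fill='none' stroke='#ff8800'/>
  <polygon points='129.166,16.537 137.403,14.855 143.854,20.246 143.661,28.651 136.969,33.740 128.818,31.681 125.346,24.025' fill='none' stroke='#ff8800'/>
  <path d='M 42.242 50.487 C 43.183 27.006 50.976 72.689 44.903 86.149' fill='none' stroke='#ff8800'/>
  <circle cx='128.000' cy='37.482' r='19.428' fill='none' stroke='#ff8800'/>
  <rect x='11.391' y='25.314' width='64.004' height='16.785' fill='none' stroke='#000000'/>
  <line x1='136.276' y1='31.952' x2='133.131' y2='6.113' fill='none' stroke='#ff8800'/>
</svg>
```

viewBox `0 0 157.125 182.824` with mm width/height → 1 unit = 1 mm. Flip: y_m = 182.824 − y_svg.

**Shape 1** — `<circle>` circle, stroke `#ff8800` → engrave (S359, F3023). Machine vertices: (89.676,110.028) → (83.034,130.471) → (65.644,143.106) → (44.148,143.106) → (26.758,130.471) → (20.116,110.028) → (26.758,89.585) → (44.148,76.950) → (65.644,76.950) → (83.034,89.585) → (89.676,110.028). Closed: final G1 returns to the first vertex.

**Shape 2** — `<polygon>` regular polygon, stroke `#ff8800` → engrave (S359, F3023). Machine vertices: (129.166,166.287) → (137.403,167.969) → (143.854,162.578) → (143.661,154.173) → (136.969,149.084) → (128.818,151.143) → (125.346,158.799) → (129.166,166.287). Closed: final G1 returns to the first vertex.

**Shape 3** — `<path>` cubic bezier, stroke `#ff8800` → engrave (S359, F3023). Control points (SVG): P0=(42.242,50.487), P1=(43.183,27.006), P2=(50.976,72.689), P3=(44.903,86.149); sampled at t=k/5. Machine vertices: (42.242,132.337) → (43.463,138.937) → (45.334,133.804) → (46.861,121.805) → (47.049,107.807) → (44.903,96.675). Open path.

**Shape 4** — `<circle>` circle, stroke `#ff8800` → engrave (S359, F3023). Machine vertices: (147.428,145.342) → (143.718,156.761) → (134.004,163.819) → (121.996,163.819) → (112.282,156.761) → (108.572,145.342) → (112.282,133.923) → (121.996,126.865) → (134.004,126.865) → (143.718,133.923) → (147.428,145.342). Closed: final G1 returns to the first vertex.

**Shape 5** — `<rect>` rectangle, stroke `#000000` → score (S544, F1411). Machine vertices: (11.391,157.510) → (75.395,157.510) → (75.395,140.725) → (11.391,140.725) → (11.391,157.510). Closed: final G1 returns to the first vertex.

**Shape 6** — `<line>` line segment, stroke `#ff8800` → engrave (S359, F3023). Machine vertices: (136.276,150.872) → (133.131,176.711). Open path.

G21
G90
G00 X89.676 Y110.028
M3 S359
G1 X83.034 Y130.471 F3023
G1 X65.644 Y143.106
G1 X44.148 Y143.106
G1 X26.758 Y130.471
G1 X20.116 Y110.028
G1 X26.758 Y89.585
G1 X44.148 Y76.950
G1 X65.644 Y76.950
G1 X83.034 Y89.585
G1 X89.676 Y110.028
M5
G00 X129.166 Y166.287
M3 S359
G1 X137.403 Y167.969 F3023
G1 X143.854 Y162.578
G1 X143.661 Y154.173
G1 X136.969 Y149.084
G1 X128.818 Y151.143
G1 X125.346 Y158.799
G1 X129.166 Y166.287
M5
G00 X42.242 Y132.337
M3 S359
G1 X43.463 Y138.937 F3023
G1 X45.334 Y133.804
G1 X46.861 Y121.805
G1 X47.049 Y107.807
G1 X44.903 Y96.675
M5
G00 X147.428 Y145.342
M3 S359
G1 X143.718 Y156.761 F3023
G1 X134.004 Y163.819
G1 X121.996 Y163.819
G1 X112.282 Y156.761
G1 X108.572 Y145.342
G1 X112.282 Y133.923
G1 X121.996 Y126.865
G1 X134.004 Y126.865
G1 X143.718 Y133.923
G1 X147.428 Y145.342
M5
G00 X11.391 Y157.510
M3 S544
G1 X75.395 Y157.510 F1411
G1 X75.395 Y140.725
G1 X11.391 Y140.725
G1 X11.391 Y157.510
M5
G00 X136.276 Y150.872
M3 S359
G1 X133.131 Y176.711 F3023
M5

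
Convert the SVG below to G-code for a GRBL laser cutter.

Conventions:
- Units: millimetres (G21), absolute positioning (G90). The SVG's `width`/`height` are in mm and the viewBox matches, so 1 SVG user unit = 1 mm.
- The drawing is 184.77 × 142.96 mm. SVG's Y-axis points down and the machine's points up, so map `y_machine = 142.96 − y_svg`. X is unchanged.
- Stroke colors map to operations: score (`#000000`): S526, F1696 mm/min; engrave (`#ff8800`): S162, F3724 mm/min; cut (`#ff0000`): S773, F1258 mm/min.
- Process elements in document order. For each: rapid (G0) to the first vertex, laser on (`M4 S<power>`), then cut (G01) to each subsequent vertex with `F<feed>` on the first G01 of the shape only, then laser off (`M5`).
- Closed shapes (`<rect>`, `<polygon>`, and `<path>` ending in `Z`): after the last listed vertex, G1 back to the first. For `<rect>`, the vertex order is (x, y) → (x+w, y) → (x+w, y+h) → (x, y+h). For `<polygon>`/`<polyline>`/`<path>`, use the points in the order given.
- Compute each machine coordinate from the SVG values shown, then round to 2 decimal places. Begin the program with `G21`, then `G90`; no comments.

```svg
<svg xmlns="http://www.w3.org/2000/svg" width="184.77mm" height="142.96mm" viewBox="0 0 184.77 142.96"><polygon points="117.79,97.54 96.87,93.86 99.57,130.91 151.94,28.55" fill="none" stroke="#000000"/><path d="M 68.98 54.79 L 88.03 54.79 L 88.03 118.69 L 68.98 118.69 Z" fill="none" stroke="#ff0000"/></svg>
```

1 u = 1 mm; y_m = 142.96 − y.

[1] `<polygon>` closed polygon, #000000→score S526 F1696: (117.79,45.42) → (96.87,49.10) → (99.57,12.05) → (151.94,114.41) → (117.79,45.42) (closed)

[2] `<path>` rectangle, #ff0000→cut S773 F1258: (68.98,88.17) → (88.03,88.17) → (88.03,24.27) → (68.98,24.27) → (68.98,88.17) (closed)

G21
G90
G0 X117.79 Y45.42
M4 S526
G01 X96.87 Y49.10 F1696
G01 X99.57 Y12.05
G01 X151.94 Y114.41
G01 X117.79 Y45.42
M5
G0 X68.98 Y88.17
M4 S773
G01 X88.03 Y88.17 F1258
G01 X88.03 Y24.27
G01 X68.98 Y24.27
G01 X68.98 Y88.17
M5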